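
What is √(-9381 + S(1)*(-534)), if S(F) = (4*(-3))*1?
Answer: I*√2973 ≈ 54.525*I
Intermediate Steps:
S(F) = -12 (S(F) = -12*1 = -12)
√(-9381 + S(1)*(-534)) = √(-9381 - 12*(-534)) = √(-9381 + 6408) = √(-2973) = I*√2973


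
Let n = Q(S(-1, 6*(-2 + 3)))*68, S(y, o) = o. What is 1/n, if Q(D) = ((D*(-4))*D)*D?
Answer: -1/58752 ≈ -1.7021e-5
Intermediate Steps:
Q(D) = -4*D³ (Q(D) = ((-4*D)*D)*D = (-4*D²)*D = -4*D³)
n = -58752 (n = -4*216*(-2 + 3)³*68 = -4*(6*1)³*68 = -4*6³*68 = -4*216*68 = -864*68 = -58752)
1/n = 1/(-58752) = -1/58752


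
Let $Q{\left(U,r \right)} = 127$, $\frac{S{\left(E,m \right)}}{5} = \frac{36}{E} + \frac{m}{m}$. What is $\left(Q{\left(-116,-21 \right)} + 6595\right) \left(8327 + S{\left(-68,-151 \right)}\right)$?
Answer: $\frac{951828478}{17} \approx 5.599 \cdot 10^{7}$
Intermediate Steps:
$S{\left(E,m \right)} = 5 + \frac{180}{E}$ ($S{\left(E,m \right)} = 5 \left(\frac{36}{E} + \frac{m}{m}\right) = 5 \left(\frac{36}{E} + 1\right) = 5 \left(1 + \frac{36}{E}\right) = 5 + \frac{180}{E}$)
$\left(Q{\left(-116,-21 \right)} + 6595\right) \left(8327 + S{\left(-68,-151 \right)}\right) = \left(127 + 6595\right) \left(8327 + \left(5 + \frac{180}{-68}\right)\right) = 6722 \left(8327 + \left(5 + 180 \left(- \frac{1}{68}\right)\right)\right) = 6722 \left(8327 + \left(5 - \frac{45}{17}\right)\right) = 6722 \left(8327 + \frac{40}{17}\right) = 6722 \cdot \frac{141599}{17} = \frac{951828478}{17}$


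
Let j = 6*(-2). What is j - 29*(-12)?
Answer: 336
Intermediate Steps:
j = -12
j - 29*(-12) = -12 - 29*(-12) = -12 + 348 = 336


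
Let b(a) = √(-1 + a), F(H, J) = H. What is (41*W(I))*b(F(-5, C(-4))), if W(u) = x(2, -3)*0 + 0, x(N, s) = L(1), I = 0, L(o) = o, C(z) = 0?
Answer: 0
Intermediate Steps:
x(N, s) = 1
W(u) = 0 (W(u) = 1*0 + 0 = 0 + 0 = 0)
(41*W(I))*b(F(-5, C(-4))) = (41*0)*√(-1 - 5) = 0*√(-6) = 0*(I*√6) = 0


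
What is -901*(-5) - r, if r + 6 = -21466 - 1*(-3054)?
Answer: 22923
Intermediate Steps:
r = -18418 (r = -6 + (-21466 - 1*(-3054)) = -6 + (-21466 + 3054) = -6 - 18412 = -18418)
-901*(-5) - r = -901*(-5) - 1*(-18418) = 4505 + 18418 = 22923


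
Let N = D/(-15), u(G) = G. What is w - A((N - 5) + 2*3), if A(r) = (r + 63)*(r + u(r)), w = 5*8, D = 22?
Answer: 22132/225 ≈ 98.365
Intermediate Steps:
N = -22/15 (N = 22/(-15) = 22*(-1/15) = -22/15 ≈ -1.4667)
w = 40
A(r) = 2*r*(63 + r) (A(r) = (r + 63)*(r + r) = (63 + r)*(2*r) = 2*r*(63 + r))
w - A((N - 5) + 2*3) = 40 - 2*((-22/15 - 5) + 2*3)*(63 + ((-22/15 - 5) + 2*3)) = 40 - 2*(-97/15 + 6)*(63 + (-97/15 + 6)) = 40 - 2*(-7)*(63 - 7/15)/15 = 40 - 2*(-7)*938/(15*15) = 40 - 1*(-13132/225) = 40 + 13132/225 = 22132/225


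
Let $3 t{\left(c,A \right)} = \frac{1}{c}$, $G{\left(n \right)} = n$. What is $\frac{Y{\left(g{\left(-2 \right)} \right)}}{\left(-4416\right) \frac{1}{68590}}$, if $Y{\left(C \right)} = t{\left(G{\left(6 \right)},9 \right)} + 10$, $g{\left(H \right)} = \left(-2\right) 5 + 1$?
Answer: $- \frac{6207395}{39744} \approx -156.18$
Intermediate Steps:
$g{\left(H \right)} = -9$ ($g{\left(H \right)} = -10 + 1 = -9$)
$t{\left(c,A \right)} = \frac{1}{3 c}$
$Y{\left(C \right)} = \frac{181}{18}$ ($Y{\left(C \right)} = \frac{1}{3 \cdot 6} + 10 = \frac{1}{3} \cdot \frac{1}{6} + 10 = \frac{1}{18} + 10 = \frac{181}{18}$)
$\frac{Y{\left(g{\left(-2 \right)} \right)}}{\left(-4416\right) \frac{1}{68590}} = \frac{181}{18 \left(- \frac{4416}{68590}\right)} = \frac{181}{18 \left(\left(-4416\right) \frac{1}{68590}\right)} = \frac{181}{18 \left(- \frac{2208}{34295}\right)} = \frac{181}{18} \left(- \frac{34295}{2208}\right) = - \frac{6207395}{39744}$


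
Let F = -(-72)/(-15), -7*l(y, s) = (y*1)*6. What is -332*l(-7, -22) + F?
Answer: -9984/5 ≈ -1996.8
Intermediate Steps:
l(y, s) = -6*y/7 (l(y, s) = -y*1*6/7 = -y*6/7 = -6*y/7)
F = -24/5 (F = -(-72)*(-1)/15 = -24*⅕ = -24/5 ≈ -4.8000)
-332*l(-7, -22) + F = -(-1992)*(-7)/7 - 24/5 = -332*6 - 24/5 = -1992 - 24/5 = -9984/5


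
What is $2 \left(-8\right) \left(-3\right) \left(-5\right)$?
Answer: $-240$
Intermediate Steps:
$2 \left(-8\right) \left(-3\right) \left(-5\right) = \left(-16\right) \left(-3\right) \left(-5\right) = 48 \left(-5\right) = -240$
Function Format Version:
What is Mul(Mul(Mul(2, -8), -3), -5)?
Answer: -240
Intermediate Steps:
Mul(Mul(Mul(2, -8), -3), -5) = Mul(Mul(-16, -3), -5) = Mul(48, -5) = -240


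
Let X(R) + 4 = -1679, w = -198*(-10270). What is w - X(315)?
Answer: 2035143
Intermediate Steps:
w = 2033460
X(R) = -1683 (X(R) = -4 - 1679 = -1683)
w - X(315) = 2033460 - 1*(-1683) = 2033460 + 1683 = 2035143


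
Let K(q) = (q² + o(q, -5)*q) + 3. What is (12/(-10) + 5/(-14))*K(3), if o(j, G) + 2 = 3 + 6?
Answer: -3597/70 ≈ -51.386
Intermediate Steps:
o(j, G) = 7 (o(j, G) = -2 + (3 + 6) = -2 + 9 = 7)
K(q) = 3 + q² + 7*q (K(q) = (q² + 7*q) + 3 = 3 + q² + 7*q)
(12/(-10) + 5/(-14))*K(3) = (12/(-10) + 5/(-14))*(3 + 3² + 7*3) = (12*(-⅒) + 5*(-1/14))*(3 + 9 + 21) = (-6/5 - 5/14)*33 = -109/70*33 = -3597/70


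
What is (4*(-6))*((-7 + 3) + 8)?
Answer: -96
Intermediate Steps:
(4*(-6))*((-7 + 3) + 8) = -24*(-4 + 8) = -24*4 = -96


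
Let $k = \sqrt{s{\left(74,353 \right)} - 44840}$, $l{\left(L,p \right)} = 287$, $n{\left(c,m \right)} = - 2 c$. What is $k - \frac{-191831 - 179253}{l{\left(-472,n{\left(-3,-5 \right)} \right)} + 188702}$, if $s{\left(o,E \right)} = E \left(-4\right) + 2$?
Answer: $\frac{371084}{188989} + 25 i \sqrt{74} \approx 1.9635 + 215.06 i$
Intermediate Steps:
$s{\left(o,E \right)} = 2 - 4 E$ ($s{\left(o,E \right)} = - 4 E + 2 = 2 - 4 E$)
$k = 25 i \sqrt{74}$ ($k = \sqrt{\left(2 - 1412\right) - 44840} = \sqrt{-1410 - 44840} = \sqrt{-46250} = 25 i \sqrt{74} \approx 215.06 i$)
$k - \frac{-191831 - 179253}{l{\left(-472,n{\left(-3,-5 \right)} \right)} + 188702} = 25 i \sqrt{74} - \frac{-191831 - 179253}{287 + 188702} = 25 i \sqrt{74} - - \frac{371084}{188989} = 25 i \sqrt{74} + \frac{371084}{188989} = \frac{371084}{188989} + 25 i \sqrt{74}$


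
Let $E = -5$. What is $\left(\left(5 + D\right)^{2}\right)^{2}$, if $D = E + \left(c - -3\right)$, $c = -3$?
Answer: $0$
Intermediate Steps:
$D = -5$ ($D = -5 - 0 = -5 + \left(-3 + 3\right) = -5 + 0 = -5$)
$\left(\left(5 + D\right)^{2}\right)^{2} = \left(\left(5 - 5\right)^{2}\right)^{2} = \left(0^{2}\right)^{2} = 0^{2} = 0$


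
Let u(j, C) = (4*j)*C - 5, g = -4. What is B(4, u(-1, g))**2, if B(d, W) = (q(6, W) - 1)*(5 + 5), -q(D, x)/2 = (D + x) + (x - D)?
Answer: 202500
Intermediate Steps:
q(D, x) = -4*x (q(D, x) = -2*((D + x) + (x - D)) = -4*x)
u(j, C) = -5 + 4*C*j (u(j, C) = 4*C*j - 5 = -5 + 4*C*j)
B(d, W) = -10 - 40*W (B(d, W) = (-4*W - 1)*(5 + 5) = (-1 - 4*W)*10 = -10 - 40*W)
B(4, u(-1, g))**2 = (-10 - 40*(-5 + 4*(-4)*(-1)))**2 = (-10 - 40*(-5 + 16))**2 = (-10 - 40*11)**2 = (-10 - 440)**2 = (-450)**2 = 202500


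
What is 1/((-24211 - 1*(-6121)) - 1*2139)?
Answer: -1/20229 ≈ -4.9434e-5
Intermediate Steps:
1/((-24211 - 1*(-6121)) - 1*2139) = 1/((-24211 + 6121) - 2139) = 1/(-18090 - 2139) = 1/(-20229) = -1/20229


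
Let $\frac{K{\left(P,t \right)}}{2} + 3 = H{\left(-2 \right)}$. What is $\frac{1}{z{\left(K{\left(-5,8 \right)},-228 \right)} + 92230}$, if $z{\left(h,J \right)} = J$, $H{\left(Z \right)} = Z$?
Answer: $\frac{1}{92002} \approx 1.0869 \cdot 10^{-5}$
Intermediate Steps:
$K{\left(P,t \right)} = -10$ ($K{\left(P,t \right)} = -6 + 2 \left(-2\right) = -6 - 4 = -10$)
$\frac{1}{z{\left(K{\left(-5,8 \right)},-228 \right)} + 92230} = \frac{1}{-228 + 92230} = \frac{1}{92002}$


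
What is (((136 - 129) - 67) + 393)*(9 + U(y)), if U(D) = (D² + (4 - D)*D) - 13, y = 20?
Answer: 25308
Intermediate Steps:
U(D) = -13 + D² + D*(4 - D) (U(D) = (D² + D*(4 - D)) - 13 = -13 + D² + D*(4 - D))
(((136 - 129) - 67) + 393)*(9 + U(y)) = (((136 - 129) - 67) + 393)*(9 + (-13 + 4*20)) = ((7 - 67) + 393)*(9 + (-13 + 80)) = (-60 + 393)*(9 + 67) = 333*76 = 25308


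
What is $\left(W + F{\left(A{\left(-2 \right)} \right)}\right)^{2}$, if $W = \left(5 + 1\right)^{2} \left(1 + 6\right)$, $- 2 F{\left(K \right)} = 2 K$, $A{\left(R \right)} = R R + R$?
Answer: $62500$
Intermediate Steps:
$A{\left(R \right)} = R + R^{2}$ ($A{\left(R \right)} = R^{2} + R = R + R^{2}$)
$F{\left(K \right)} = - K$ ($F{\left(K \right)} = - \frac{2 K}{2} = - K$)
$W = 252$ ($W = 6^{2} \cdot 7 = 36 \cdot 7 = 252$)
$\left(W + F{\left(A{\left(-2 \right)} \right)}\right)^{2} = \left(252 - - 2 \left(1 - 2\right)\right)^{2} = \left(252 - \left(-2\right) \left(-1\right)\right)^{2} = \left(252 - 2\right)^{2} = 250^{2} = 62500$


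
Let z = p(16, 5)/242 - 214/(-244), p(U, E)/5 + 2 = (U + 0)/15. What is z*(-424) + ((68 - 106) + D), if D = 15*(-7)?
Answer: -11219693/22143 ≈ -506.69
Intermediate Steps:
p(U, E) = -10 + U/3 (p(U, E) = -10 + 5*((U + 0)/15) = -10 + 5*(U*(1/15)) = -10 + 5*(U/15) = -10 + U/3)
D = -105
z = 37987/44286 (z = (-10 + (⅓)*16)/242 - 214/(-244) = (-10 + 16/3)*(1/242) - 214*(-1/244) = -14/3*1/242 + 107/122 = -7/363 + 107/122 = 37987/44286 ≈ 0.85777)
z*(-424) + ((68 - 106) + D) = (37987/44286)*(-424) + ((68 - 106) - 105) = -8053244/22143 + (-38 - 105) = -8053244/22143 - 143 = -11219693/22143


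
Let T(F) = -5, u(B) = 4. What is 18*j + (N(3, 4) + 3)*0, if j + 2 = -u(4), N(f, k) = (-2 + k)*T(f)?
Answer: -108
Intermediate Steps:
N(f, k) = 10 - 5*k (N(f, k) = (-2 + k)*(-5) = 10 - 5*k)
j = -6 (j = -2 - 1*4 = -2 - 4 = -6)
18*j + (N(3, 4) + 3)*0 = 18*(-6) + ((10 - 5*4) + 3)*0 = -108 + ((10 - 20) + 3)*0 = -108 + (-10 + 3)*0 = -108 - 7*0 = -108 + 0 = -108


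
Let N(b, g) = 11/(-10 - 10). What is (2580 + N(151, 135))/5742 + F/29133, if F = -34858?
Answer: -277794487/371737080 ≈ -0.74729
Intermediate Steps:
N(b, g) = -11/20 (N(b, g) = 11/(-20) = 11*(-1/20) = -11/20)
(2580 + N(151, 135))/5742 + F/29133 = (2580 - 11/20)/5742 - 34858/29133 = (51589/20)*(1/5742) - 34858*1/29133 = 51589/114840 - 34858/29133 = -277794487/371737080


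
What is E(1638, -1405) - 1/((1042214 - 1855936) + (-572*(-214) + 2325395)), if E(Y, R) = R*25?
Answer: -57397095126/1634081 ≈ -35125.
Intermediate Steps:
E(Y, R) = 25*R
E(1638, -1405) - 1/((1042214 - 1855936) + (-572*(-214) + 2325395)) = 25*(-1405) - 1/((1042214 - 1855936) + (-572*(-214) + 2325395)) = -35125 - 1/(-813722 + (122408 + 2325395)) = -35125 - 1/(-813722 + 2447803) = -35125 - 1/1634081 = -57397095126/1634081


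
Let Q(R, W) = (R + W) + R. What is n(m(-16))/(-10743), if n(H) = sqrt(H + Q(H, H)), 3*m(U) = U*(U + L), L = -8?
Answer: -16*sqrt(2)/10743 ≈ -0.0021062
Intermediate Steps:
m(U) = U*(-8 + U)/3 (m(U) = (U*(U - 8))/3 = (U*(-8 + U))/3 = U*(-8 + U)/3)
Q(R, W) = W + 2*R
n(H) = 2*sqrt(H) (n(H) = sqrt(H + (H + 2*H)) = sqrt(H + 3*H) = sqrt(4*H) = 2*sqrt(H))
n(m(-16))/(-10743) = (2*sqrt((1/3)*(-16)*(-8 - 16)))/(-10743) = (2*sqrt((1/3)*(-16)*(-24)))*(-1/10743) = (2*sqrt(128))*(-1/10743) = (2*(8*sqrt(2)))*(-1/10743) = (16*sqrt(2))*(-1/10743) = -16*sqrt(2)/10743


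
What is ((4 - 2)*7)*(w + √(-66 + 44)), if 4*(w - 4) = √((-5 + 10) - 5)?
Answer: 56 + 14*I*√22 ≈ 56.0 + 65.666*I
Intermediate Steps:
w = 4 (w = 4 + √((-5 + 10) - 5)/4 = 4 + √(5 - 5)/4 = 4 + √0/4 = 4 + (¼)*0 = 4 + 0 = 4)
((4 - 2)*7)*(w + √(-66 + 44)) = ((4 - 2)*7)*(4 + √(-66 + 44)) = (2*7)*(4 + √(-22)) = 14*(4 + I*√22) = 56 + 14*I*√22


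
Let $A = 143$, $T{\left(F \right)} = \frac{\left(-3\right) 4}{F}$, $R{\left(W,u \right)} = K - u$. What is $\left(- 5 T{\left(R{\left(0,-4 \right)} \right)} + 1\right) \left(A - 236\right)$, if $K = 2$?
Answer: $-1023$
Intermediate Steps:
$R{\left(W,u \right)} = 2 - u$
$T{\left(F \right)} = - \frac{12}{F}$
$\left(- 5 T{\left(R{\left(0,-4 \right)} \right)} + 1\right) \left(A - 236\right) = \left(- 5 \left(- \frac{12}{2 - -4}\right) + 1\right) \left(143 - 236\right) = \left(- 5 \left(- \frac{12}{2 + 4}\right) + 1\right) \left(-93\right) = \left(- 5 \left(- \frac{12}{6}\right) + 1\right) \left(-93\right) = \left(- 5 \left(\left(-12\right) \frac{1}{6}\right) + 1\right) \left(-93\right) = \left(\left(-5\right) \left(-2\right) + 1\right) \left(-93\right) = \left(10 + 1\right) \left(-93\right) = 11 \left(-93\right) = -1023$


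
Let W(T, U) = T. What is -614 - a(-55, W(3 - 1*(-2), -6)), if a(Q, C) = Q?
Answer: -559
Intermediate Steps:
-614 - a(-55, W(3 - 1*(-2), -6)) = -614 - 1*(-55) = -614 + 55 = -559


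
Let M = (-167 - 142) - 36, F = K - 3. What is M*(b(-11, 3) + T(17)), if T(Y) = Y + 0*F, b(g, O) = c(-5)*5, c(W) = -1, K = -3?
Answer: -4140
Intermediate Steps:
F = -6 (F = -3 - 3 = -6)
b(g, O) = -5 (b(g, O) = -1*5 = -5)
T(Y) = Y (T(Y) = Y + 0*(-6) = Y + 0 = Y)
M = -345 (M = -309 - 36 = -345)
M*(b(-11, 3) + T(17)) = -345*(-5 + 17) = -345*12 = -4140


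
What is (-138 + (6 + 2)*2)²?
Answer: 14884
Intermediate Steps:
(-138 + (6 + 2)*2)² = (-138 + 8*2)² = (-138 + 16)² = (-122)² = 14884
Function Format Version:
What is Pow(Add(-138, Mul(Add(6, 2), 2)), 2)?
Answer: 14884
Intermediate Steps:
Pow(Add(-138, Mul(Add(6, 2), 2)), 2) = Pow(Add(-138, Mul(8, 2)), 2) = Pow(Add(-138, 16), 2) = Pow(-122, 2) = 14884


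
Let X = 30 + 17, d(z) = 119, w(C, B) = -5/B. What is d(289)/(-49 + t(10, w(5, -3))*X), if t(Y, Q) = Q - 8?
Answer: -357/1040 ≈ -0.34327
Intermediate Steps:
t(Y, Q) = -8 + Q
X = 47
d(289)/(-49 + t(10, w(5, -3))*X) = 119/(-49 + (-8 - 5/(-3))*47) = 119/(-49 + (-8 - 5*(-⅓))*47) = 119/(-49 + (-8 + 5/3)*47) = 119/(-49 - 19/3*47) = 119/(-49 - 893/3) = 119/(-1040/3) = 119*(-3/1040) = -357/1040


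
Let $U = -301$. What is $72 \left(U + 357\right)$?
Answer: $4032$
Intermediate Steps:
$72 \left(U + 357\right) = 72 \left(-301 + 357\right) = 72 \cdot 56 = 4032$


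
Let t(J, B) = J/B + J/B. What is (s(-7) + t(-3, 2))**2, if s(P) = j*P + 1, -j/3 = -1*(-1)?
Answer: 361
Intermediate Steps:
j = -3 (j = -(-3)*(-1) = -3*1 = -3)
t(J, B) = 2*J/B
s(P) = 1 - 3*P (s(P) = -3*P + 1 = 1 - 3*P)
(s(-7) + t(-3, 2))**2 = ((1 - 3*(-7)) + 2*(-3)/2)**2 = ((1 + 21) + 2*(-3)*(1/2))**2 = (22 - 3)**2 = 19**2 = 361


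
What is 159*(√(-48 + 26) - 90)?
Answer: -14310 + 159*I*√22 ≈ -14310.0 + 745.78*I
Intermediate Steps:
159*(√(-48 + 26) - 90) = 159*(√(-22) - 90) = 159*(I*√22 - 90) = 159*(-90 + I*√22) = -14310 + 159*I*√22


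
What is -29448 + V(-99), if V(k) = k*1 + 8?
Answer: -29539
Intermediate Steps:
V(k) = 8 + k (V(k) = k + 8 = 8 + k)
-29448 + V(-99) = -29448 + (8 - 99) = -29448 - 91 = -29539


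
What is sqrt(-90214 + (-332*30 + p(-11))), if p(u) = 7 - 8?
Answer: 5*I*sqrt(4007) ≈ 316.5*I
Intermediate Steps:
p(u) = -1
sqrt(-90214 + (-332*30 + p(-11))) = sqrt(-90214 + (-332*30 - 1)) = sqrt(-90214 + (-9960 - 1)) = sqrt(-90214 - 9961) = sqrt(-100175) = 5*I*sqrt(4007)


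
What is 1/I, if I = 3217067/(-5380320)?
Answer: -5380320/3217067 ≈ -1.6724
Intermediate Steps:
I = -3217067/5380320 (I = 3217067*(-1/5380320) = -3217067/5380320 ≈ -0.59793)
1/I = 1/(-3217067/5380320) = -5380320/3217067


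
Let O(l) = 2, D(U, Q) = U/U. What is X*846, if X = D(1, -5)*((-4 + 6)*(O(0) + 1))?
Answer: 5076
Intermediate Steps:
D(U, Q) = 1
X = 6 (X = 1*((-4 + 6)*(2 + 1)) = 1*(2*3) = 1*6 = 6)
X*846 = 6*846 = 5076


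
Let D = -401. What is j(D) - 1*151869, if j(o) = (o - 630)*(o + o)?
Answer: 674993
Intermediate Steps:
j(o) = 2*o*(-630 + o) (j(o) = (-630 + o)*(2*o) = 2*o*(-630 + o))
j(D) - 1*151869 = 2*(-401)*(-630 - 401) - 1*151869 = 2*(-401)*(-1031) - 151869 = 826862 - 151869 = 674993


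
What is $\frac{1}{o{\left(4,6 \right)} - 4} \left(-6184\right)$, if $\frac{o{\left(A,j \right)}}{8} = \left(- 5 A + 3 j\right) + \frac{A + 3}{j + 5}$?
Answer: $\frac{17006}{41} \approx 414.78$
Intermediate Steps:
$o{\left(A,j \right)} = - 40 A + 24 j + \frac{8 \left(3 + A\right)}{5 + j}$ ($o{\left(A,j \right)} = 8 \left(\left(- 5 A + 3 j\right) + \frac{A + 3}{j + 5}\right) = 8 \left(\left(- 5 A + 3 j\right) + \frac{3 + A}{5 + j}\right) = 8 \left(- 5 A + 3 j + \frac{3 + A}{5 + j}\right) = - 40 A + 24 j + \frac{8 \left(3 + A\right)}{5 + j}$)
$\frac{1}{o{\left(4,6 \right)} - 4} \left(-6184\right) = \frac{1}{\frac{8 \left(3 - 96 + 3 \cdot 6^{2} + 15 \cdot 6 - 20 \cdot 6\right)}{5 + 6} - 4} \left(-6184\right) = \frac{1}{\frac{8 \left(3 - 96 + 3 \cdot 36 + 90 - 120\right)}{11} - 4} \left(-6184\right) = \frac{1}{8 \cdot \frac{1}{11} \left(3 - 96 + 108 + 90 - 120\right) - 4} \left(-6184\right) = \frac{1}{8 \cdot \frac{1}{11} \left(-15\right) - 4} \left(-6184\right) = \frac{1}{- \frac{120}{11} - 4} \left(-6184\right) = \frac{1}{- \frac{164}{11}} \left(-6184\right) = \left(- \frac{11}{164}\right) \left(-6184\right) = \frac{17006}{41}$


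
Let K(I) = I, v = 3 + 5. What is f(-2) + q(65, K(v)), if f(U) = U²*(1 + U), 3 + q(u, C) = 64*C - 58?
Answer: 447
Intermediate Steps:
v = 8
q(u, C) = -61 + 64*C (q(u, C) = -3 + (64*C - 58) = -3 + (-58 + 64*C) = -61 + 64*C)
f(-2) + q(65, K(v)) = (-2)²*(1 - 2) + (-61 + 64*8) = 4*(-1) + (-61 + 512) = -4 + 451 = 447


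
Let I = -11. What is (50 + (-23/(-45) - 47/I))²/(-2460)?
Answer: -183846481/150690375 ≈ -1.2200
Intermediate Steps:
(50 + (-23/(-45) - 47/I))²/(-2460) = (50 + (-23/(-45) - 47/(-11)))²/(-2460) = (50 + (-23*(-1/45) - 47*(-1/11)))²*(-1/2460) = (50 + (23/45 + 47/11))²*(-1/2460) = (50 + 2368/495)²*(-1/2460) = (27118/495)²*(-1/2460) = (735385924/245025)*(-1/2460) = -183846481/150690375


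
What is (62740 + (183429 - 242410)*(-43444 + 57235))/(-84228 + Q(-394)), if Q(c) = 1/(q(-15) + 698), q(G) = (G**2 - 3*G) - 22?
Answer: 769423642526/79679687 ≈ 9656.5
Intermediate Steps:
q(G) = -22 + G**2 - 3*G
Q(c) = 1/946 (Q(c) = 1/((-22 + (-15)**2 - 3*(-15)) + 698) = 1/((-22 + 225 + 45) + 698) = 1/(248 + 698) = 1/946)
(62740 + (183429 - 242410)*(-43444 + 57235))/(-84228 + Q(-394)) = (62740 + (183429 - 242410)*(-43444 + 57235))/(-84228 + 1/946) = (62740 - 58981*13791)/(-79679687/946) = (62740 - 813406971)*(-946/79679687) = -813344231*(-946/79679687) = 769423642526/79679687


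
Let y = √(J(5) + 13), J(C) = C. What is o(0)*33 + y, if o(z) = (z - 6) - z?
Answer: -198 + 3*√2 ≈ -193.76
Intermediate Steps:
o(z) = -6 (o(z) = (-6 + z) - z = -6)
y = 3*√2 (y = √(5 + 13) = √18 = 3*√2 ≈ 4.2426)
o(0)*33 + y = -6*33 + 3*√2 = -198 + 3*√2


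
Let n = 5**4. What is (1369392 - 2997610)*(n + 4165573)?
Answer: -6783478575164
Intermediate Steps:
n = 625
(1369392 - 2997610)*(n + 4165573) = (1369392 - 2997610)*(625 + 4165573) = -1628218*4166198 = -6783478575164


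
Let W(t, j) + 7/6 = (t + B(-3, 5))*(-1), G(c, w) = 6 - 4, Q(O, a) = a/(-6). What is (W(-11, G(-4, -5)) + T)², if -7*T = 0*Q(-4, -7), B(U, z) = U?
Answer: 5929/36 ≈ 164.69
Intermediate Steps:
Q(O, a) = -a/6 (Q(O, a) = a*(-⅙) = -a/6)
G(c, w) = 2
T = 0 (T = -0*(-⅙*(-7)) = -0*7/6 = -⅐*0 = 0)
W(t, j) = 11/6 - t (W(t, j) = -7/6 + (t - 3)*(-1) = -7/6 + (-3 + t)*(-1) = -7/6 + (3 - t) = 11/6 - t)
(W(-11, G(-4, -5)) + T)² = ((11/6 - 1*(-11)) + 0)² = ((11/6 + 11) + 0)² = (77/6 + 0)² = (77/6)² = 5929/36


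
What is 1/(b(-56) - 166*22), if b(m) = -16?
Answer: -1/3668 ≈ -0.00027263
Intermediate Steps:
1/(b(-56) - 166*22) = 1/(-16 - 166*22) = 1/(-16 - 3652) = 1/(-3668) = -1/3668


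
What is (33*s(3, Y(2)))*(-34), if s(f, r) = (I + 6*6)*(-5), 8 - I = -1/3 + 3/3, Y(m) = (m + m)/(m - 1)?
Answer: 243100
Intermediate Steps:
Y(m) = 2*m/(-1 + m) (Y(m) = (2*m)/(-1 + m) = 2*m/(-1 + m))
I = 22/3 (I = 8 - (-1/3 + 3/3) = 8 - (-1*⅓ + 3*(⅓)) = 8 - (-⅓ + 1) = 8 - 1*⅔ = 8 - ⅔ = 22/3 ≈ 7.3333)
s(f, r) = -650/3 (s(f, r) = (22/3 + 6*6)*(-5) = (22/3 + 36)*(-5) = (130/3)*(-5) = -650/3)
(33*s(3, Y(2)))*(-34) = (33*(-650/3))*(-34) = -7150*(-34) = 243100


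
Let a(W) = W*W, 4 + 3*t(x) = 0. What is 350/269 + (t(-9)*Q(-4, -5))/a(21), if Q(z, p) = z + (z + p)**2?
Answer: 54314/50841 ≈ 1.0683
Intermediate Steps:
t(x) = -4/3 (t(x) = -4/3 + (1/3)*0 = -4/3 + 0 = -4/3)
Q(z, p) = z + (p + z)**2
a(W) = W**2
350/269 + (t(-9)*Q(-4, -5))/a(21) = 350/269 + (-4*(-4 + (-5 - 4)**2)/3)/(21**2) = 350*(1/269) - 4*(-4 + (-9)**2)/3/441 = 350/269 - 4*(-4 + 81)/3*(1/441) = 350/269 - 4/3*77*(1/441) = 350/269 - 308/3*1/441 = 350/269 - 44/189 = 54314/50841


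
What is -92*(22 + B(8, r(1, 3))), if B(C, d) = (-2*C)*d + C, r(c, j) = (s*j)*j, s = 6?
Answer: 76728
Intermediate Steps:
r(c, j) = 6*j² (r(c, j) = (6*j)*j = 6*j²)
B(C, d) = C - 2*C*d (B(C, d) = -2*C*d + C = C - 2*C*d)
-92*(22 + B(8, r(1, 3))) = -92*(22 + 8*(1 - 12*3²)) = -92*(22 + 8*(1 - 12*9)) = -92*(22 + 8*(1 - 2*54)) = -92*(22 + 8*(1 - 108)) = -92*(22 + 8*(-107)) = -92*(22 - 856) = -92*(-834) = 76728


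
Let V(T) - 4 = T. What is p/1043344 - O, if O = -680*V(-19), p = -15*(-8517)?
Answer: -10641981045/1043344 ≈ -10200.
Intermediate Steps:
V(T) = 4 + T
p = 127755
O = 10200 (O = -680*(4 - 19) = -680*(-15) = 10200)
p/1043344 - O = 127755/1043344 - 1*10200 = 127755*(1/1043344) - 10200 = 127755/1043344 - 10200 = -10641981045/1043344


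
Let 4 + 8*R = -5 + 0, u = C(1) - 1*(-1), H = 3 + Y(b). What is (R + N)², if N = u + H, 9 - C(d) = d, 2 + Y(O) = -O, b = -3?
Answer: 9025/64 ≈ 141.02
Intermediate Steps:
Y(O) = -2 - O
C(d) = 9 - d
H = 4 (H = 3 + (-2 - 1*(-3)) = 3 + (-2 + 3) = 3 + 1 = 4)
u = 9 (u = (9 - 1*1) - 1*(-1) = (9 - 1) + 1 = 8 + 1 = 9)
R = -9/8 (R = -½ + (-5 + 0)/8 = -½ + (⅛)*(-5) = -½ - 5/8 = -9/8 ≈ -1.1250)
N = 13 (N = 9 + 4 = 13)
(R + N)² = (-9/8 + 13)² = (95/8)² = 9025/64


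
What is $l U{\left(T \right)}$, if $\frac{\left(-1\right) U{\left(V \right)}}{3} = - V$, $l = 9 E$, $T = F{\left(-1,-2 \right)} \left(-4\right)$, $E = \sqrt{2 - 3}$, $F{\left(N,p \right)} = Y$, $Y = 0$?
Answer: $0$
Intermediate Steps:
$F{\left(N,p \right)} = 0$
$E = i$ ($E = \sqrt{-1} = i \approx 1.0 i$)
$T = 0$ ($T = 0 \left(-4\right) = 0$)
$l = 9 i \approx 9.0 i$
$U{\left(V \right)} = 3 V$ ($U{\left(V \right)} = - 3 \left(- V\right) = 3 V$)
$l U{\left(T \right)} = 9 i 3 \cdot 0 = 9 i 0 = 0$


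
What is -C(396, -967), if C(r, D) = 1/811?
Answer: -1/811 ≈ -0.0012330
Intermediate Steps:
C(r, D) = 1/811
-C(396, -967) = -1*1/811 = -1/811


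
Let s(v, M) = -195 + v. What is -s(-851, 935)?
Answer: 1046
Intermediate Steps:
-s(-851, 935) = -(-195 - 851) = -1*(-1046) = 1046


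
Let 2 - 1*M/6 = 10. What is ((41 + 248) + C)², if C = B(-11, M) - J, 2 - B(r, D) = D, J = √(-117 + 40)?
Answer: (339 - I*√77)² ≈ 1.1484e+5 - 5949.4*I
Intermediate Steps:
M = -48 (M = 12 - 6*10 = 12 - 60 = -48)
J = I*√77 (J = √(-77) = I*√77 ≈ 8.775*I)
B(r, D) = 2 - D
C = 50 - I*√77 (C = (2 - 1*(-48)) - I*√77 = (2 + 48) - I*√77 = 50 - I*√77 ≈ 50.0 - 8.775*I)
((41 + 248) + C)² = ((41 + 248) + (50 - I*√77))² = (289 + (50 - I*√77))² = (339 - I*√77)²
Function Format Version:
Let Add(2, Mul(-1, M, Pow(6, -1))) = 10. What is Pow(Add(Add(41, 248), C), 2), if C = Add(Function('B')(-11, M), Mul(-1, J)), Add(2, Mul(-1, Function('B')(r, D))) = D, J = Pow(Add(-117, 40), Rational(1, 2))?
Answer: Pow(Add(339, Mul(-1, I, Pow(77, Rational(1, 2)))), 2) ≈ Add(1.1484e+5, Mul(-5949.4, I))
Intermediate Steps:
M = -48 (M = Add(12, Mul(-6, 10)) = Add(12, -60) = -48)
J = Mul(I, Pow(77, Rational(1, 2))) (J = Pow(-77, Rational(1, 2)) = Mul(I, Pow(77, Rational(1, 2))) ≈ Mul(8.7750, I))
Function('B')(r, D) = Add(2, Mul(-1, D))
C = Add(50, Mul(-1, I, Pow(77, Rational(1, 2)))) (C = Add(Add(2, Mul(-1, -48)), Mul(-1, Mul(I, Pow(77, Rational(1, 2))))) = Add(Add(2, 48), Mul(-1, I, Pow(77, Rational(1, 2)))) = Add(50, Mul(-1, I, Pow(77, Rational(1, 2)))) ≈ Add(50.000, Mul(-8.7750, I)))
Pow(Add(Add(41, 248), C), 2) = Pow(Add(Add(41, 248), Add(50, Mul(-1, I, Pow(77, Rational(1, 2))))), 2) = Pow(Add(289, Add(50, Mul(-1, I, Pow(77, Rational(1, 2))))), 2) = Pow(Add(339, Mul(-1, I, Pow(77, Rational(1, 2)))), 2)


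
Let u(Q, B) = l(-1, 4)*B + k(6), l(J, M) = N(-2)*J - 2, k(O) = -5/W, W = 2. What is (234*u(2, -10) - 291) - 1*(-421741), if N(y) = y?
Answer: 420865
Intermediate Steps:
k(O) = -5/2
l(J, M) = -2 - 2*J (l(J, M) = -2*J - 2 = -2 - 2*J)
u(Q, B) = -5/2 (u(Q, B) = (-2 - 2*(-1))*B - 5/2 = (-2 + 2)*B - 5/2 = 0*B - 5/2 = 0 - 5/2 = -5/2)
(234*u(2, -10) - 291) - 1*(-421741) = (234*(-5/2) - 291) - 1*(-421741) = (-585 - 291) + 421741 = -876 + 421741 = 420865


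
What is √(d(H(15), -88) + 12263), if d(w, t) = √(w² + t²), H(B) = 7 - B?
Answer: √(12263 + 8*√122) ≈ 111.14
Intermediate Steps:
d(w, t) = √(t² + w²)
√(d(H(15), -88) + 12263) = √(√((-88)² + (7 - 1*15)²) + 12263) = √(√(7744 + (7 - 15)²) + 12263) = √(√(7744 + (-8)²) + 12263) = √(√(7744 + 64) + 12263) = √(√7808 + 12263) = √(8*√122 + 12263) = √(12263 + 8*√122)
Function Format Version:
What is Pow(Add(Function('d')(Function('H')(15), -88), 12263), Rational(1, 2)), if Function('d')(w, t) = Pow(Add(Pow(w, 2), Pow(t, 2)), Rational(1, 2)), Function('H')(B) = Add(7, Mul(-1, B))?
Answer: Pow(Add(12263, Mul(8, Pow(122, Rational(1, 2)))), Rational(1, 2)) ≈ 111.14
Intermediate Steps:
Function('d')(w, t) = Pow(Add(Pow(t, 2), Pow(w, 2)), Rational(1, 2))
Pow(Add(Function('d')(Function('H')(15), -88), 12263), Rational(1, 2)) = Pow(Add(Pow(Add(Pow(-88, 2), Pow(Add(7, Mul(-1, 15)), 2)), Rational(1, 2)), 12263), Rational(1, 2)) = Pow(Add(Pow(Add(7744, Pow(Add(7, -15), 2)), Rational(1, 2)), 12263), Rational(1, 2)) = Pow(Add(Pow(Add(7744, Pow(-8, 2)), Rational(1, 2)), 12263), Rational(1, 2)) = Pow(Add(Pow(Add(7744, 64), Rational(1, 2)), 12263), Rational(1, 2)) = Pow(Add(Pow(7808, Rational(1, 2)), 12263), Rational(1, 2)) = Pow(Add(Mul(8, Pow(122, Rational(1, 2))), 12263), Rational(1, 2)) = Pow(Add(12263, Mul(8, Pow(122, Rational(1, 2)))), Rational(1, 2))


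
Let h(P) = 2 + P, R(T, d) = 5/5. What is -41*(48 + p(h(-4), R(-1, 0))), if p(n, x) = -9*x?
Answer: -1599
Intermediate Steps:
R(T, d) = 1 (R(T, d) = 5*(⅕) = 1)
-41*(48 + p(h(-4), R(-1, 0))) = -41*(48 - 9*1) = -41*(48 - 9) = -41*39 = -1599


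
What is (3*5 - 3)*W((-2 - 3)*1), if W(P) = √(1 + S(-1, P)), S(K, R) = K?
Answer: 0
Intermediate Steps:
W(P) = 0 (W(P) = √(1 - 1) = √0 = 0)
(3*5 - 3)*W((-2 - 3)*1) = (3*5 - 3)*0 = (15 - 3)*0 = 12*0 = 0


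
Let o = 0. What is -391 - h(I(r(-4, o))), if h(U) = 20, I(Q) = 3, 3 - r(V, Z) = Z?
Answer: -411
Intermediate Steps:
r(V, Z) = 3 - Z
-391 - h(I(r(-4, o))) = -391 - 1*20 = -391 - 20 = -411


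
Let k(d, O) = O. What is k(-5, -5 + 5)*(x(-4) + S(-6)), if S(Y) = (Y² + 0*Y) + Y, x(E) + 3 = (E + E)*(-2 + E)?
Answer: 0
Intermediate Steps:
x(E) = -3 + 2*E*(-2 + E) (x(E) = -3 + (E + E)*(-2 + E) = -3 + (2*E)*(-2 + E) = -3 + 2*E*(-2 + E))
S(Y) = Y + Y² (S(Y) = (Y² + 0) + Y = Y² + Y = Y + Y²)
k(-5, -5 + 5)*(x(-4) + S(-6)) = (-5 + 5)*((-3 - 4*(-4) + 2*(-4)²) - 6*(1 - 6)) = 0*((-3 + 16 + 2*16) - 6*(-5)) = 0*((-3 + 16 + 32) + 30) = 0*(45 + 30) = 0*75 = 0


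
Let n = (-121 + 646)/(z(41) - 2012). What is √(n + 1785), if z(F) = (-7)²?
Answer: 3*√764137010/1963 ≈ 42.246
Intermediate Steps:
z(F) = 49
n = -525/1963 (n = (-121 + 646)/(49 - 2012) = 525/(-1963) = 525*(-1/1963) = -525/1963 ≈ -0.26745)
√(n + 1785) = √(-525/1963 + 1785) = √(3503430/1963) = 3*√764137010/1963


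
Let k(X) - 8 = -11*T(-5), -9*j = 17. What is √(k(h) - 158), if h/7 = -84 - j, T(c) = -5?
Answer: I*√95 ≈ 9.7468*I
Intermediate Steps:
j = -17/9 (j = -⅑*17 = -17/9 ≈ -1.8889)
h = -5173/9 (h = 7*(-84 - 1*(-17/9)) = 7*(-84 + 17/9) = 7*(-739/9) = -5173/9 ≈ -574.78)
k(X) = 63 (k(X) = 8 - 11*(-5) = 8 + 55 = 63)
√(k(h) - 158) = √(63 - 158) = √(-95) = I*√95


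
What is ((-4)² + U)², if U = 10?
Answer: 676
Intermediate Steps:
((-4)² + U)² = ((-4)² + 10)² = (16 + 10)² = 26² = 676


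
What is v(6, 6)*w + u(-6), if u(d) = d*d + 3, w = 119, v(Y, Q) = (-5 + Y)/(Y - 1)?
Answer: 314/5 ≈ 62.800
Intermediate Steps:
v(Y, Q) = (-5 + Y)/(-1 + Y)
u(d) = 3 + d² (u(d) = d² + 3 = 3 + d²)
v(6, 6)*w + u(-6) = ((-5 + 6)/(-1 + 6))*119 + (3 + (-6)²) = (1/5)*119 + (3 + 36) = ((⅕)*1)*119 + 39 = (⅕)*119 + 39 = 119/5 + 39 = 314/5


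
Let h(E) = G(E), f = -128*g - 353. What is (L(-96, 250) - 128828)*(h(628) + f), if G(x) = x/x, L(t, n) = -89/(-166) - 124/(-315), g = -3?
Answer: -107781880016/26145 ≈ -4.1225e+6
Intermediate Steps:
f = 31 (f = -128*(-3) - 353 = 384 - 353 = 31)
L(t, n) = 48619/52290 (L(t, n) = -89*(-1/166) - 124*(-1/315) = 89/166 + 124/315 = 48619/52290)
G(x) = 1
h(E) = 1
(L(-96, 250) - 128828)*(h(628) + f) = (48619/52290 - 128828)*(1 + 31) = -6736367501/52290*32 = -107781880016/26145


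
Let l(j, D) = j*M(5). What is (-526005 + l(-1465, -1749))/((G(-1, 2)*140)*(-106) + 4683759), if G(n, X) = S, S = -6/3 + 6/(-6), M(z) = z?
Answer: -533330/4728279 ≈ -0.11280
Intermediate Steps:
S = -3 (S = -6*⅓ + 6*(-⅙) = -2 - 1 = -3)
G(n, X) = -3
l(j, D) = 5*j (l(j, D) = j*5 = 5*j)
(-526005 + l(-1465, -1749))/((G(-1, 2)*140)*(-106) + 4683759) = (-526005 + 5*(-1465))/(-3*140*(-106) + 4683759) = (-526005 - 7325)/(-420*(-106) + 4683759) = -533330/(44520 + 4683759) = -533330/4728279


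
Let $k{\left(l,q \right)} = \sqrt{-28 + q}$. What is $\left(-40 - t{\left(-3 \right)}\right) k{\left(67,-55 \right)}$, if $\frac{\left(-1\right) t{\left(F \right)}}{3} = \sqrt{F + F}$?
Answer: $i \sqrt{83} \left(-40 + 3 i \sqrt{6}\right) \approx -66.948 - 364.42 i$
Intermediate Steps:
$t{\left(F \right)} = - 3 \sqrt{2} \sqrt{F}$ ($t{\left(F \right)} = - 3 \sqrt{F + F} = - 3 \sqrt{2 F} = - 3 \sqrt{2} \sqrt{F}$)
$\left(-40 - t{\left(-3 \right)}\right) k{\left(67,-55 \right)} = \left(-40 - - 3 \sqrt{2} \sqrt{-3}\right) \sqrt{-28 - 55} = \left(-40 - - 3 \sqrt{2} i \sqrt{3}\right) \sqrt{-83} = \left(-40 - - 3 i \sqrt{6}\right) i \sqrt{83} = \left(-40 + 3 i \sqrt{6}\right) i \sqrt{83} = i \sqrt{83} \left(-40 + 3 i \sqrt{6}\right)$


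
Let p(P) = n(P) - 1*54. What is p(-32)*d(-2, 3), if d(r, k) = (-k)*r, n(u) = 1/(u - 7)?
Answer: -4214/13 ≈ -324.15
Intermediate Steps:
n(u) = 1/(-7 + u)
d(r, k) = -k*r
p(P) = -54 + 1/(-7 + P) (p(P) = 1/(-7 + P) - 1*54 = 1/(-7 + P) - 54 = -54 + 1/(-7 + P))
p(-32)*d(-2, 3) = ((379 - 54*(-32))/(-7 - 32))*(-1*3*(-2)) = ((379 + 1728)/(-39))*6 = -1/39*2107*6 = -2107/39*6 = -4214/13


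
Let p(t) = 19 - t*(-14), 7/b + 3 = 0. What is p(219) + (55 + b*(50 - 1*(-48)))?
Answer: 8734/3 ≈ 2911.3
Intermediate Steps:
b = -7/3 (b = 7/(-3 + 0) = 7/(-3) = 7*(-⅓) = -7/3 ≈ -2.3333)
p(t) = 19 + 14*t (p(t) = 19 - (-14)*t = 19 + 14*t)
p(219) + (55 + b*(50 - 1*(-48))) = (19 + 14*219) + (55 - 7*(50 - 1*(-48))/3) = (19 + 3066) + (55 - 7*(50 + 48)/3) = 3085 + (55 - 7/3*98) = 3085 + (55 - 686/3) = 3085 - 521/3 = 8734/3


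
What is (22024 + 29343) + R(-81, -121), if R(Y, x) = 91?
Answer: 51458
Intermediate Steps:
(22024 + 29343) + R(-81, -121) = (22024 + 29343) + 91 = 51367 + 91 = 51458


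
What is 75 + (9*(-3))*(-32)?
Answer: 939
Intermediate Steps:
75 + (9*(-3))*(-32) = 75 - 27*(-32) = 75 + 864 = 939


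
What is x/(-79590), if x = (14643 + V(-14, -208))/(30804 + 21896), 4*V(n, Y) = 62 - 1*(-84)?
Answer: -1727/493458000 ≈ -3.4998e-6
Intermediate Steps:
V(n, Y) = 73/2 (V(n, Y) = (62 - 1*(-84))/4 = (62 + 84)/4 = (¼)*146 = 73/2)
x = 1727/6200 (x = (14643 + 73/2)/(30804 + 21896) = (29359/2)/52700 = (29359/2)*(1/52700) = 1727/6200 ≈ 0.27855)
x/(-79590) = (1727/6200)/(-79590) = (1727/6200)*(-1/79590) = -1727/493458000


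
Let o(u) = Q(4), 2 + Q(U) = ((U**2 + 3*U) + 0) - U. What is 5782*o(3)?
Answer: 127204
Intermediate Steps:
Q(U) = -2 + U**2 + 2*U (Q(U) = -2 + (((U**2 + 3*U) + 0) - U) = -2 + ((U**2 + 3*U) - U) = -2 + (U**2 + 2*U) = -2 + U**2 + 2*U)
o(u) = 22 (o(u) = -2 + 4**2 + 2*4 = -2 + 16 + 8 = 22)
5782*o(3) = 5782*22 = 127204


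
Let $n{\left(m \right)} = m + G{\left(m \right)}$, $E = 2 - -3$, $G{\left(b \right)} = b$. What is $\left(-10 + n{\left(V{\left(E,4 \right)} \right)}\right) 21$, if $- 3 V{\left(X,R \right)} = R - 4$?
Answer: $-210$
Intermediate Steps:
$E = 5$ ($E = 2 + 3 = 5$)
$V{\left(X,R \right)} = \frac{4}{3} - \frac{R}{3}$ ($V{\left(X,R \right)} = - \frac{R - 4}{3} = - \frac{-4 + R}{3} = \frac{4}{3} - \frac{R}{3}$)
$n{\left(m \right)} = 2 m$ ($n{\left(m \right)} = m + m = 2 m$)
$\left(-10 + n{\left(V{\left(E,4 \right)} \right)}\right) 21 = \left(-10 + 2 \left(\frac{4}{3} - \frac{4}{3}\right)\right) 21 = \left(-10 + 2 \cdot 0\right) 21 = \left(-10 + 0\right) 21 = \left(-10\right) 21 = -210$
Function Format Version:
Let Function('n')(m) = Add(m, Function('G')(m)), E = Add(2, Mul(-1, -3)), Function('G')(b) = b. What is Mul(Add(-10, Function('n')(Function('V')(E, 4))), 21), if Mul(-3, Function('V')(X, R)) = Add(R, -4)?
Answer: -210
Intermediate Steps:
E = 5 (E = Add(2, 3) = 5)
Function('V')(X, R) = Add(Rational(4, 3), Mul(Rational(-1, 3), R)) (Function('V')(X, R) = Mul(Rational(-1, 3), Add(R, -4)) = Mul(Rational(-1, 3), Add(-4, R)) = Add(Rational(4, 3), Mul(Rational(-1, 3), R)))
Function('n')(m) = Mul(2, m) (Function('n')(m) = Add(m, m) = Mul(2, m))
Mul(Add(-10, Function('n')(Function('V')(E, 4))), 21) = Mul(Add(-10, Mul(2, Add(Rational(4, 3), Mul(Rational(-1, 3), 4)))), 21) = Mul(Add(-10, Mul(2, Add(Rational(4, 3), Rational(-4, 3)))), 21) = Mul(Add(-10, Mul(2, 0)), 21) = Mul(Add(-10, 0), 21) = Mul(-10, 21) = -210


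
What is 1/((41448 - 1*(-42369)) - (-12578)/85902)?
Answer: 42951/3600030256 ≈ 1.1931e-5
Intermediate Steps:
1/((41448 - 1*(-42369)) - (-12578)/85902) = 1/((41448 + 42369) - (-12578)/85902) = 1/(83817 - 1*(-6289/42951)) = 1/(83817 + 6289/42951) = 1/(3600030256/42951) = 42951/3600030256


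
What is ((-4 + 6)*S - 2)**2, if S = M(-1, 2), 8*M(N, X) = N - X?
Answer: 121/16 ≈ 7.5625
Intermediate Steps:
M(N, X) = -X/8 + N/8 (M(N, X) = (N - X)/8 = -X/8 + N/8)
S = -3/8 (S = -1/8*2 + (1/8)*(-1) = -1/4 - 1/8 = -3/8 ≈ -0.37500)
((-4 + 6)*S - 2)**2 = ((-4 + 6)*(-3/8) - 2)**2 = (2*(-3/8) - 2)**2 = (-3/4 - 2)**2 = (-11/4)**2 = 121/16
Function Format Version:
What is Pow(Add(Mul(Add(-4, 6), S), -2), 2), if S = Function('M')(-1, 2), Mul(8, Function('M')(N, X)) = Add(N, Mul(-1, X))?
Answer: Rational(121, 16) ≈ 7.5625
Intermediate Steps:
Function('M')(N, X) = Add(Mul(Rational(-1, 8), X), Mul(Rational(1, 8), N)) (Function('M')(N, X) = Mul(Rational(1, 8), Add(N, Mul(-1, X))) = Add(Mul(Rational(-1, 8), X), Mul(Rational(1, 8), N)))
S = Rational(-3, 8) (S = Add(Mul(Rational(-1, 8), 2), Mul(Rational(1, 8), -1)) = Add(Rational(-1, 4), Rational(-1, 8)) = Rational(-3, 8) ≈ -0.37500)
Pow(Add(Mul(Add(-4, 6), S), -2), 2) = Pow(Add(Mul(Add(-4, 6), Rational(-3, 8)), -2), 2) = Pow(Add(Mul(2, Rational(-3, 8)), -2), 2) = Pow(Add(Rational(-3, 4), -2), 2) = Pow(Rational(-11, 4), 2) = Rational(121, 16)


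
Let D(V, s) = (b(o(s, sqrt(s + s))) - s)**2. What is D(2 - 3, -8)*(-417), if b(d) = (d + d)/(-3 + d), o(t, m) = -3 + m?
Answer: -6090285/169 + 605484*I/169 ≈ -36037.0 + 3582.7*I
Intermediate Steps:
b(d) = 2*d/(-3 + d) (b(d) = (2*d)/(-3 + d) = 2*d/(-3 + d))
D(V, s) = (-s + 2*(-3 + sqrt(2)*sqrt(s))/(-6 + sqrt(2)*sqrt(s)))**2 (D(V, s) = (2*(-3 + sqrt(s + s))/(-3 + (-3 + sqrt(s + s))) - s)**2 = (2*(-3 + sqrt(2*s))/(-3 + (-3 + sqrt(2*s))) - s)**2 = (2*(-3 + sqrt(2)*sqrt(s))/(-3 + (-3 + sqrt(2)*sqrt(s))) - s)**2 = (2*(-3 + sqrt(2)*sqrt(s))/(-6 + sqrt(2)*sqrt(s)) - s)**2 = (-s + 2*(-3 + sqrt(2)*sqrt(s))/(-6 + sqrt(2)*sqrt(s)))**2)
D(2 - 3, -8)*(-417) = ((6 - 8*(-6 + sqrt(2)*sqrt(-8)) - 2*sqrt(2)*sqrt(-8))**2/(-6 + sqrt(2)*sqrt(-8))**2)*(-417) = ((6 - 8*(-6 + sqrt(2)*(2*I*sqrt(2))) - 2*sqrt(2)*2*I*sqrt(2))**2/(-6 + sqrt(2)*(2*I*sqrt(2)))**2)*(-417) = ((6 - 8*(-6 + 4*I) - 8*I)**2/(-6 + 4*I)**2)*(-417) = ((6 + (48 - 32*I) - 8*I)**2/(-6 + 4*I)**2)*(-417) = ((54 - 40*I)**2/(-6 + 4*I)**2)*(-417) = -417*(54 - 40*I)**2/(-6 + 4*I)**2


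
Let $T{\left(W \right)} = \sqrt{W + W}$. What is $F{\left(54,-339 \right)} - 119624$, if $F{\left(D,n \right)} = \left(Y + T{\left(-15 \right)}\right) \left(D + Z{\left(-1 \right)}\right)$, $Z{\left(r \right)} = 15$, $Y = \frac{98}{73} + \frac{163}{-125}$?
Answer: $- \frac{1091544781}{9125} + 69 i \sqrt{30} \approx -1.1962 \cdot 10^{5} + 377.93 i$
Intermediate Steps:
$Y = \frac{351}{9125}$ ($Y = 98 \cdot \frac{1}{73} + 163 \left(- \frac{1}{125}\right) = \frac{98}{73} - \frac{163}{125} = \frac{351}{9125} \approx 0.038466$)
$T{\left(W \right)} = \sqrt{2} \sqrt{W}$ ($T{\left(W \right)} = \sqrt{2 W} = \sqrt{2} \sqrt{W}$)
$F{\left(D,n \right)} = \left(15 + D\right) \left(\frac{351}{9125} + i \sqrt{30}\right)$ ($F{\left(D,n \right)} = \left(\frac{351}{9125} + \sqrt{2} \sqrt{-15}\right) \left(D + 15\right) = \left(\frac{351}{9125} + \sqrt{2} i \sqrt{15}\right) \left(15 + D\right) = \left(\frac{351}{9125} + i \sqrt{30}\right) \left(15 + D\right) = \left(15 + D\right) \left(\frac{351}{9125} + i \sqrt{30}\right)$)
$F{\left(54,-339 \right)} - 119624 = \left(\frac{1053}{1825} + \frac{351}{9125} \cdot 54 + 15 i \sqrt{30} + i 54 \sqrt{30}\right) - 119624 = \left(\frac{1053}{1825} + \frac{18954}{9125} + 15 i \sqrt{30} + 54 i \sqrt{30}\right) - 119624 = \left(\frac{24219}{9125} + 69 i \sqrt{30}\right) - 119624 = - \frac{1091544781}{9125} + 69 i \sqrt{30}$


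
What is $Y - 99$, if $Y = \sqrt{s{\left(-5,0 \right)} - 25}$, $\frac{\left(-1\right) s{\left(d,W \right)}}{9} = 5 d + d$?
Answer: $-99 + 7 \sqrt{5} \approx -83.348$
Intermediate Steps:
$s{\left(d,W \right)} = - 54 d$ ($s{\left(d,W \right)} = - 9 \left(5 d + d\right) = - 9 \cdot 6 d = - 54 d$)
$Y = 7 \sqrt{5}$ ($Y = \sqrt{\left(-54\right) \left(-5\right) - 25} = \sqrt{270 - 25} = \sqrt{245} = 7 \sqrt{5} \approx 15.652$)
$Y - 99 = 7 \sqrt{5} - 99 = -99 + 7 \sqrt{5}$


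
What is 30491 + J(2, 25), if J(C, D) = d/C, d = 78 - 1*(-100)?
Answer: 30580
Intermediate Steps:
d = 178 (d = 78 + 100 = 178)
J(C, D) = 178/C
30491 + J(2, 25) = 30491 + 178/2 = 30491 + 178*(1/2) = 30491 + 89 = 30580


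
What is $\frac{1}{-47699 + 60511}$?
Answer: $\frac{1}{12812} \approx 7.8052 \cdot 10^{-5}$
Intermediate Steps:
$\frac{1}{-47699 + 60511} = \frac{1}{12812}$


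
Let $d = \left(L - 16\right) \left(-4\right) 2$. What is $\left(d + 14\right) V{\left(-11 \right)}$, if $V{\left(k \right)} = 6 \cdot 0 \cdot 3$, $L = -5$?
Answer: $0$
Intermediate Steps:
$d = 168$ ($d = \left(-5 - 16\right) \left(-4\right) 2 = \left(-21\right) \left(-4\right) 2 = 84 \cdot 2 = 168$)
$V{\left(k \right)} = 0$ ($V{\left(k \right)} = 0 \cdot 3 = 0$)
$\left(d + 14\right) V{\left(-11 \right)} = \left(168 + 14\right) 0 = 182 \cdot 0 = 0$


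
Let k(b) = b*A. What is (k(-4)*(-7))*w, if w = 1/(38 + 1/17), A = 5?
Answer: 2380/647 ≈ 3.6785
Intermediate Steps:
w = 17/647 (w = 1/(38 + 1/17) = 1/(647/17) = 17/647 ≈ 0.026275)
k(b) = 5*b (k(b) = b*5 = 5*b)
(k(-4)*(-7))*w = ((5*(-4))*(-7))*(17/647) = -20*(-7)*(17/647) = 140*(17/647) = 2380/647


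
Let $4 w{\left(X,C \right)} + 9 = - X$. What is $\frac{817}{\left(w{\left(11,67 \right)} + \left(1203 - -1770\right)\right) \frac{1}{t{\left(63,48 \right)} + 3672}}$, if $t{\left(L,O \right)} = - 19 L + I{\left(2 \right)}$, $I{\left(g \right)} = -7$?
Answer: $\frac{504089}{742} \approx 679.37$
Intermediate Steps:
$t{\left(L,O \right)} = -7 - 19 L$ ($t{\left(L,O \right)} = - 19 L - 7 = -7 - 19 L$)
$w{\left(X,C \right)} = - \frac{9}{4} - \frac{X}{4}$ ($w{\left(X,C \right)} = - \frac{9}{4} + \frac{\left(-1\right) X}{4} = - \frac{9}{4} - \frac{X}{4}$)
$\frac{817}{\left(w{\left(11,67 \right)} + \left(1203 - -1770\right)\right) \frac{1}{t{\left(63,48 \right)} + 3672}} = \frac{817}{\left(\left(- \frac{9}{4} - \frac{11}{4}\right) + \left(1203 - -1770\right)\right) \frac{1}{\left(-7 - 1197\right) + 3672}} = \frac{817}{\left(\left(- \frac{9}{4} - \frac{11}{4}\right) + \left(1203 + 1770\right)\right) \frac{1}{\left(-7 - 1197\right) + 3672}} = \frac{817}{\left(-5 + 2973\right) \frac{1}{-1204 + 3672}} = \frac{817}{2968 \cdot \frac{1}{2468}} = \frac{817}{\frac{742}{617}} = 817 \cdot \frac{617}{742} = \frac{504089}{742}$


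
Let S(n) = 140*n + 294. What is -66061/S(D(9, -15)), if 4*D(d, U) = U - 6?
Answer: 66061/441 ≈ 149.80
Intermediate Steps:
D(d, U) = -3/2 + U/4 (D(d, U) = (U - 6)/4 = (-6 + U)/4 = -3/2 + U/4)
S(n) = 294 + 140*n
-66061/S(D(9, -15)) = -66061/(294 + 140*(-3/2 + (¼)*(-15))) = -66061/(294 + 140*(-3/2 - 15/4)) = -66061/(294 + 140*(-21/4)) = -66061/(294 - 735) = -66061/(-441) = -66061*(-1/441) = 66061/441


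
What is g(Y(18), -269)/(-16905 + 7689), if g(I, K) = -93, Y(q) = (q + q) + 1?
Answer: 31/3072 ≈ 0.010091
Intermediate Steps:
Y(q) = 1 + 2*q (Y(q) = 2*q + 1 = 1 + 2*q)
g(Y(18), -269)/(-16905 + 7689) = -93/(-16905 + 7689) = -93/(-9216) = -93*(-1/9216) = 31/3072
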